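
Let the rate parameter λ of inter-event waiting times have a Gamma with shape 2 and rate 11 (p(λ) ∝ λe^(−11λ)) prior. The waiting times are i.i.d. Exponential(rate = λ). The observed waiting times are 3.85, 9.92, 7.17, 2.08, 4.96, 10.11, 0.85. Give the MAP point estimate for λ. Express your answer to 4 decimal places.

λ̂_MAP = 0.1602

The Exponential(rate=λ) likelihood is ∝ λ^n e^(−λΣtᵢ). Here n = 7 and Σtᵢ = 3.85 + 9.92 + 7.17 + 2.08 + 4.96 + 10.11 + 0.85 = 38.94.
Posterior ∝ λe^(−11λ) · λ^7e^(−38.94λ) = λ^8e^(−49.94λ), i.e. Gamma(9, 49.94).
Mode = (a−1)/b = 8/49.94 ≈ 0.1602.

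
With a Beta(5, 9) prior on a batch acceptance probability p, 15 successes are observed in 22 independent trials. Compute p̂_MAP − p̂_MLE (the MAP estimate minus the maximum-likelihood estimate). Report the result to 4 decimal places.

MAP − MLE = -0.1230

Posterior is Beta(20, 16); MAP = (20−1)/(36−2) = 19/34 ≈ 0.55882.
MLE ignores the prior: p̂_MLE = k/n = 15/22 ≈ 0.68182.
Difference = 19/34 − 15/22 = -23/187 ≈ -0.1230.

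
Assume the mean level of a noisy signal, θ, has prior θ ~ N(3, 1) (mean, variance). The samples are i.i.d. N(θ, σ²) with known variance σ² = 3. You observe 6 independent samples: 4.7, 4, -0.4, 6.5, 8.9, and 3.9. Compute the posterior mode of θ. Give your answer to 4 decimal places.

n = 6; x̄ = (4.7 + 4 + (-0.4) + 6.5 + 8.9 + 3.9)/6 = 27.6/6 = 4.6.
For a Normal prior and Normal likelihood with known variance, the posterior is Normal; its mode equals its mean, the precision-weighted average.
Prior precision 1/σ₀² = 1/1 = 1; data precision n/σ² = 6/3 = 2.
θ̂ = (1·3 + 2·4.6) / (1 + 2) = 12.2/3 = 61/15 ≈ 4.0667.

θ̂_MAP = 4.0667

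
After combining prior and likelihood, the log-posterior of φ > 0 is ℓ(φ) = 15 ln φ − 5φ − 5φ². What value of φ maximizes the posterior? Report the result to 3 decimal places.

ℓ'(φ) = 15/φ − 5 − 10φ. Setting this to zero and multiplying by φ: 10φ² + 5φ − 15 = 0.
φ = (−5 + √(5² + 4·10·15)) / (2·10) = (−5 + √625) / 20 = (−5 + 25)/20 = 1.
ℓ''(φ) = −15/φ² − 10 < 0, confirming a maximum.

φ̂_MAP = 1.000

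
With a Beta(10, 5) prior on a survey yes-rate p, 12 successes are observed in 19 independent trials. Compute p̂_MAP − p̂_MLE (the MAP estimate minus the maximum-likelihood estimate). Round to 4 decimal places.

Posterior is Beta(22, 12); MAP = (22−1)/(34−2) = 21/32 ≈ 0.65625.
MLE ignores the prior: p̂_MLE = k/n = 12/19 ≈ 0.63158.
Difference = 21/32 − 12/19 = 15/608 ≈ 0.0247.

MAP − MLE = 0.0247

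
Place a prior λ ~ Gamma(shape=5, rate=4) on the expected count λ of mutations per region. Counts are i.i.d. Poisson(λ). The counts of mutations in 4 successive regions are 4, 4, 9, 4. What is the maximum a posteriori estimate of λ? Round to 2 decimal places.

λ̂_MAP = 3.13

Σxᵢ = 4+4+9+4 = 21, with n = 4.
Posterior ∝ λ^4e^(−4λ) · λ^21e^(−4λ) = λ^25e^(−8λ), i.e. Gamma(shape=26, rate=8).
The mode of a Gamma(a, b) with a ≥ 1 (shape–rate) is (a−1)/b = 25/8 ≈ 3.13.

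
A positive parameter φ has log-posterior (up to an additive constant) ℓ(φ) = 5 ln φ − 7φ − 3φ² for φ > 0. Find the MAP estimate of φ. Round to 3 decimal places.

φ̂_MAP = 0.500

ℓ'(φ) = 5/φ − 7 − 6φ. Setting this to zero and multiplying by φ: 6φ² + 7φ − 5 = 0.
φ = (−7 + √(7² + 4·6·5)) / (2·6) = (−7 + √169) / 12 = (−7 + 13)/12 = 1/2.
ℓ''(φ) = −5/φ² − 6 < 0, confirming a maximum.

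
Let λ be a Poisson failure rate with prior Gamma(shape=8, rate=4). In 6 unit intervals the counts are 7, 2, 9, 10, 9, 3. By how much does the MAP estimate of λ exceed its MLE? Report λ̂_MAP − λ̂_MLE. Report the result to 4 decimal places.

MAP − MLE = -1.9667

Σxᵢ = 40. Posterior is Gamma(48, 10); MAP = (48−1)/10 = 47/10 ≈ 4.70000.
MLE = x̄ = 40/6 ≈ 6.66667.
Difference = 47/10 − 40/6 = -59/30 ≈ -1.9667.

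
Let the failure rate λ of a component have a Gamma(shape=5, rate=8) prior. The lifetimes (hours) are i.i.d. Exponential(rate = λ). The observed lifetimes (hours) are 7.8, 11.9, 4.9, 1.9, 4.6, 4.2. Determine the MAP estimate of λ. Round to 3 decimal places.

λ̂_MAP = 0.231

The Exponential(rate=λ) likelihood is ∝ λ^n e^(−λΣtᵢ). Here n = 6 and Σtᵢ = 7.8 + 11.9 + 4.9 + 1.9 + 4.6 + 4.2 = 35.3.
Posterior ∝ λ^4e^(−8λ) · λ^6e^(−35.3λ) = λ^10e^(−43.3λ), i.e. Gamma(11, 43.3).
Mode = (a−1)/b = 10/43.3 ≈ 0.231.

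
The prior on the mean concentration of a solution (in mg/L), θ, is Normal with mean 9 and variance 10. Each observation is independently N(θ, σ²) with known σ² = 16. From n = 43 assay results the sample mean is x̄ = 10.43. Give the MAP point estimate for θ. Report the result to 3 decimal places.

n = 43, x̄ = 10.43.
For a Normal prior and Normal likelihood with known variance, the posterior is Normal; its mode equals its mean, the precision-weighted average.
Prior precision 1/σ₀² = 1/10 = 0.1; data precision n/σ² = 43/16 = 2.6875.
θ̂ = (0.1·9 + 2.6875·10.43) / (0.1 + 2.6875) = 28.930625/2.7875 = 46289/4460 ≈ 10.379.

θ̂_MAP = 10.379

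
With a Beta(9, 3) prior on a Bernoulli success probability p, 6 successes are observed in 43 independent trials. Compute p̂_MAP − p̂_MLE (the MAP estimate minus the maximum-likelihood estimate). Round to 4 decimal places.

MAP − MLE = 0.1246

Posterior is Beta(15, 40); MAP = (15−1)/(55−2) = 14/53 ≈ 0.26415.
MLE ignores the prior: p̂_MLE = k/n = 6/43 ≈ 0.13953.
Difference = 14/53 − 6/43 = 284/2279 ≈ 0.1246.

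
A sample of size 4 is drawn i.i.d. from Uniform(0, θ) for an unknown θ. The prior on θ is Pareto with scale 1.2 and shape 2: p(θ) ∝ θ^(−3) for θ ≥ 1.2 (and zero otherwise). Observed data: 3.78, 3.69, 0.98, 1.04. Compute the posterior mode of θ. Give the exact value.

θ̂_MAP = 3.78

The Uniform(0, θ) likelihood is θ^(−n) for θ ≥ max(xᵢ), zero otherwise. Here max(xᵢ) = 3.78.
Posterior ∝ θ^(−3) · θ^(−4) = θ^(−7) on θ ≥ max(1.2, 3.78) = 3.78.
This density is strictly decreasing in θ, so the posterior mode lies at the lower boundary of the support.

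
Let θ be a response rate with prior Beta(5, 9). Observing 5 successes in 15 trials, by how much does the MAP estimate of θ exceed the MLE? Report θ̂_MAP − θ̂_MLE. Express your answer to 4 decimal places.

Posterior is Beta(10, 19); MAP = (10−1)/(29−2) = 9/27 ≈ 0.33333.
MLE ignores the prior: θ̂_MLE = k/n = 5/15 ≈ 0.33333.
Difference = 9/27 − 5/15 = 0 ≈ 0.0000.

MAP − MLE = 0.0000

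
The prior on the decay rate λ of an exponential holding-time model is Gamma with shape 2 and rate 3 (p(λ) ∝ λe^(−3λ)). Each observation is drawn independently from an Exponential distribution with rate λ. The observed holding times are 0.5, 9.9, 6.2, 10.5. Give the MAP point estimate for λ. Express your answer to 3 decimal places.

λ̂_MAP = 0.166

The Exponential(rate=λ) likelihood is ∝ λ^n e^(−λΣtᵢ). Here n = 4 and Σtᵢ = 0.5 + 9.9 + 6.2 + 10.5 = 27.1.
Posterior ∝ λe^(−3λ) · λ^4e^(−27.1λ) = λ^5e^(−30.1λ), i.e. Gamma(6, 30.1).
Mode = (a−1)/b = 5/30.1 ≈ 0.166.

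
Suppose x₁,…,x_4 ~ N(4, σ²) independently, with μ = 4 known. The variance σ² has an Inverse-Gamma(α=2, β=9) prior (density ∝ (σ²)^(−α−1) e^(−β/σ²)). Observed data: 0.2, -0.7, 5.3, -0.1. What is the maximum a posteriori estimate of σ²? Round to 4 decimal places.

σ̂²_MAP = 7.3030

Sum of squared deviations about the known mean: SS = (0.2−4)² + (-0.7−4)² + (5.3−4)² + (-0.1−4)² = 55.03.
The Normal likelihood contributes (σ²)^(−n/2) exp(−SS/(2σ²)), so the posterior is Inverse-Gamma(α + n/2, β + SS/2) = Inverse-Gamma(4, 36.515).
The mode of Inverse-Gamma(a, b) is b/(a+1) = 36.515/5 ≈ 7.3030.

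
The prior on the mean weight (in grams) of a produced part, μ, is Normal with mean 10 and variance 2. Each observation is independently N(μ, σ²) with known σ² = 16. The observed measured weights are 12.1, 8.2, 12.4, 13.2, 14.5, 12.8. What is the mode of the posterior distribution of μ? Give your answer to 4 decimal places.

μ̂_MAP = 10.9429

n = 6; x̄ = (12.1 + 8.2 + 12.4 + 13.2 + 14.5 + 12.8)/6 = 73.2/6 = 12.2.
For a Normal prior and Normal likelihood with known variance, the posterior is Normal; its mode equals its mean, the precision-weighted average.
Prior precision 1/σ₀² = 1/2 = 0.5; data precision n/σ² = 6/16 = 0.375.
μ̂ = (0.5·10 + 0.375·12.2) / (0.5 + 0.375) = 9.575/0.875 = 383/35 ≈ 10.9429.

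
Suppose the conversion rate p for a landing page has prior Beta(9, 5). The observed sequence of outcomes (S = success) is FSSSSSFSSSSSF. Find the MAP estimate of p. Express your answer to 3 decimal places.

Prior: Beta(9, 5).
Data: 10 successes in 13 trials (from the sequence). The binomial likelihood contributes p^10(1−p)^3, so the posterior is Beta(9+10, 5+3) = Beta(19, 8).
For Beta(a, b) with a, b > 1 the mode is (a−1)/(a+b−2) = 18/25 ≈ 0.720.

p̂_MAP = 0.720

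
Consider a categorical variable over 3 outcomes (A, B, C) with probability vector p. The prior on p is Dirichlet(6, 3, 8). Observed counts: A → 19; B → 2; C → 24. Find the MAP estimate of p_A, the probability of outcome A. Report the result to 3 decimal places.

The posterior is Dirichlet(αᵢ + nᵢ) = Dirichlet(25, 5, 32).
For a Dirichlet(a₁,…,a_K) with all aᵢ > 1, the mode has j-th component (aⱼ − 1)/(Σaᵢ − K).
Here Σaᵢ = 62 and K = 3, so p_A = (25 − 1)/(62 − 3) = 24/59 ≈ 0.407.

MAP estimate of p_A = 0.407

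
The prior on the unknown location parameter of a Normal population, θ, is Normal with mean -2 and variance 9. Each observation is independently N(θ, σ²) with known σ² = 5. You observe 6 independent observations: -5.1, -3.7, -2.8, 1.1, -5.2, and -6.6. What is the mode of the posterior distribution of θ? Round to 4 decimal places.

θ̂_MAP = -3.5712

n = 6; x̄ = ((-5.1) + (-3.7) + (-2.8) + 1.1 + (-5.2) + (-6.6))/6 = -22.3/6 = -223/60 ≈ -3.7167.
For a Normal prior and Normal likelihood with known variance, the posterior is Normal; its mode equals its mean, the precision-weighted average.
Prior precision 1/σ₀² = 1/9; data precision n/σ² = 6/5 = 1.2.
θ̂ = ((1/9)·(-2) + 1.2·(-223/60)) / (1/9 + 1.2) = (-2107/450)/(59/45) = -2107/590 ≈ -3.5712.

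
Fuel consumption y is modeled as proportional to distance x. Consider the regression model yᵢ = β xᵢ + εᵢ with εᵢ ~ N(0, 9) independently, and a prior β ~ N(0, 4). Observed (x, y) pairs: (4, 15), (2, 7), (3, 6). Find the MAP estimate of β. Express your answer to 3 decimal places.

log p(β | y) = −Σ(yᵢ − βxᵢ)²/(2·9) − β²/(2·4) + const.
Setting the derivative to zero: Σxᵢ(yᵢ − βxᵢ)/9 − β/4 = 0, so β = Σxᵢyᵢ / (Σxᵢ² + σ²/τ²).
Σxᵢyᵢ = 4·15 + 2·7 + 3·6 = 92; Σxᵢ² = 29; σ²/τ² = 2.25.
β̂_MAP = 92 / (29 + 2.25) = 92/31.25 ≈ 2.944.

β̂_MAP = 2.944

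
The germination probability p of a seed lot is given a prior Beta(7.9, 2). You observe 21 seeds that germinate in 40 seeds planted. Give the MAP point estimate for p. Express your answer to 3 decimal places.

p̂_MAP = 0.582

Prior: Beta(7.9, 2).
Data: 21 successes in 40 trials. The binomial likelihood contributes p^21(1−p)^19, so the posterior is Beta(7.9+21, 2+19) = Beta(28.9, 21).
For Beta(a, b) with a, b > 1 the mode is (a−1)/(a+b−2) = 27.9/47.9 ≈ 0.582.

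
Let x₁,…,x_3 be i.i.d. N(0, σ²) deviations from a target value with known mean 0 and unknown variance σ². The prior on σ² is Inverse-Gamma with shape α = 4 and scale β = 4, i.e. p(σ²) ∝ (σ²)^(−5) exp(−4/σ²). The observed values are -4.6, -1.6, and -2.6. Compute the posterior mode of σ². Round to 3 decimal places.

Sum of squared deviations about the known mean: SS = (-4.6−0)² + (-1.6−0)² + (-2.6−0)² = 30.48.
The Normal likelihood contributes (σ²)^(−n/2) exp(−SS/(2σ²)), so the posterior is Inverse-Gamma(α + n/2, β + SS/2) = Inverse-Gamma(5.5, 19.24).
The mode of Inverse-Gamma(a, b) is b/(a+1) = 19.24/6.5 ≈ 2.960.

σ̂²_MAP = 2.960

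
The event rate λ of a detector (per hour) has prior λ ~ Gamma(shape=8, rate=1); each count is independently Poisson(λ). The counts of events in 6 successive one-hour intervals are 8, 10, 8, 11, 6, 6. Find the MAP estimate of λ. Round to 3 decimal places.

λ̂_MAP = 8.000

Σxᵢ = 8+10+8+11+6+6 = 49, with n = 6.
Posterior ∝ λ^7e^(−1λ) · λ^49e^(−6λ) = λ^56e^(−7λ), i.e. Gamma(shape=57, rate=7).
The mode of a Gamma(a, b) with a ≥ 1 (shape–rate) is (a−1)/b = 56/7 ≈ 8.000.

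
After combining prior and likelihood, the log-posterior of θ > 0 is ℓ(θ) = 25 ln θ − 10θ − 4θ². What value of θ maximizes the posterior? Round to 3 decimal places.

θ̂_MAP = 1.250

ℓ'(θ) = 25/θ − 10 − 8θ. Setting this to zero and multiplying by θ: 8θ² + 10θ − 25 = 0.
θ = (−10 + √(10² + 4·8·25)) / (2·8) = (−10 + √900) / 16 = (−10 + 30)/16 = 5/4.
ℓ''(θ) = −25/θ² − 8 < 0, confirming a maximum.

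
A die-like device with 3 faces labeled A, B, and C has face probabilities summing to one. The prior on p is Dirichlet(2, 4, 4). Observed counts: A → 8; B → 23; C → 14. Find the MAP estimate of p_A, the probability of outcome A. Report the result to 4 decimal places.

The posterior is Dirichlet(αᵢ + nᵢ) = Dirichlet(10, 27, 18).
For a Dirichlet(a₁,…,a_K) with all aᵢ > 1, the mode has j-th component (aⱼ − 1)/(Σaᵢ − K).
Here Σaᵢ = 55 and K = 3, so p_A = (10 − 1)/(55 − 3) = 9/52 ≈ 0.1731.

MAP estimate of p_A = 0.1731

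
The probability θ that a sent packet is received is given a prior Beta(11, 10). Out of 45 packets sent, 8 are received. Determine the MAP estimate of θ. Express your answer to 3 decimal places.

Prior: Beta(11, 10).
Data: 8 successes in 45 trials. The binomial likelihood contributes θ^8(1−θ)^37, so the posterior is Beta(11+8, 10+37) = Beta(19, 47).
For Beta(a, b) with a, b > 1 the mode is (a−1)/(a+b−2) = 18/64 ≈ 0.281.

θ̂_MAP = 0.281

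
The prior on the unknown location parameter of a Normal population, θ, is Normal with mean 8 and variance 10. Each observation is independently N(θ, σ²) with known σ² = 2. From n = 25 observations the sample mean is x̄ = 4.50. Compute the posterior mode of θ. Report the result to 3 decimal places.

θ̂_MAP = 4.528

n = 25, x̄ = 4.50.
For a Normal prior and Normal likelihood with known variance, the posterior is Normal; its mode equals its mean, the precision-weighted average.
Prior precision 1/σ₀² = 1/10 = 0.1; data precision n/σ² = 25/2 = 12.5.
θ̂ = (0.1·8 + 12.5·4.5) / (0.1 + 12.5) = 57.05/12.6 = 163/36 ≈ 4.528.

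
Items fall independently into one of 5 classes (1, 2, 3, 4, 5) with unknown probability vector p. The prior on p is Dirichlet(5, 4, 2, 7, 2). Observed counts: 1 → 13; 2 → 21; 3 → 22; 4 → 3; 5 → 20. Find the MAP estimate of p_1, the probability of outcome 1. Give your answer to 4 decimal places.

MAP estimate: 0.1809

The posterior is Dirichlet(αᵢ + nᵢ) = Dirichlet(18, 25, 24, 10, 22).
For a Dirichlet(a₁,…,a_K) with all aᵢ > 1, the mode has j-th component (aⱼ − 1)/(Σaᵢ − K).
Here Σaᵢ = 99 and K = 5, so p_1 = (18 − 1)/(99 − 5) = 17/94 ≈ 0.1809.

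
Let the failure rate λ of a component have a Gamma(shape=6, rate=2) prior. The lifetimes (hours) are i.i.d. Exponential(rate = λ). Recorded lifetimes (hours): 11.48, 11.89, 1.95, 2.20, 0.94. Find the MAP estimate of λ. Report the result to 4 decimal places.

λ̂_MAP = 0.3283

The Exponential(rate=λ) likelihood is ∝ λ^n e^(−λΣtᵢ). Here n = 5 and Σtᵢ = 11.48 + 11.89 + 1.95 + 2.20 + 0.94 = 28.46.
Posterior ∝ λ^5e^(−2λ) · λ^5e^(−28.46λ) = λ^10e^(−30.46λ), i.e. Gamma(11, 30.46).
Mode = (a−1)/b = 10/30.46 ≈ 0.3283.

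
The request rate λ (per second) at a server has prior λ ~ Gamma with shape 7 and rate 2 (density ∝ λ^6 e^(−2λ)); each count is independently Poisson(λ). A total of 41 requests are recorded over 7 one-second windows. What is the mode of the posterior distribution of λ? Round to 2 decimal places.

Σxᵢ = 41, n = 7.
Posterior ∝ λ^6e^(−2λ) · λ^41e^(−7λ) = λ^47e^(−9λ), i.e. Gamma(shape=48, rate=9).
The mode of a Gamma(a, b) with a ≥ 1 (shape–rate) is (a−1)/b = 47/9 ≈ 5.22.

λ̂_MAP = 5.22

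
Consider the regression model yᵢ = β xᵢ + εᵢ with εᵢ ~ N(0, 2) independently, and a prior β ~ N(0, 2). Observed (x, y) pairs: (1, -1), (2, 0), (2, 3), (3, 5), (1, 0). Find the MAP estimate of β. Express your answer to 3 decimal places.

log p(β | y) = −Σ(yᵢ − βxᵢ)²/(2·2) − β²/(2·2) + const.
Setting the derivative to zero: Σxᵢ(yᵢ − βxᵢ)/2 − β/2 = 0, so β = Σxᵢyᵢ / (Σxᵢ² + σ²/τ²).
Σxᵢyᵢ = 1·(-1) + 2·0 + 2·3 + 3·5 + 1·0 = 20; Σxᵢ² = 19; σ²/τ² = 1.
β̂_MAP = 20 / (19 + 1) = 20/20 ≈ 1.000.

β̂_MAP = 1.000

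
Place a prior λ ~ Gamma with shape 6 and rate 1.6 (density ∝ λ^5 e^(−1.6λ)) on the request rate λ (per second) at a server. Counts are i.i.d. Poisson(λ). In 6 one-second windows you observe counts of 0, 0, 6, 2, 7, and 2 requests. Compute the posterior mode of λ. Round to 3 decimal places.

λ̂_MAP = 2.895

Σxᵢ = 0+0+6+2+7+2 = 17, with n = 6.
Posterior ∝ λ^5e^(−1.6λ) · λ^17e^(−6λ) = λ^22e^(−7.6λ), i.e. Gamma(shape=23, rate=7.6).
The mode of a Gamma(a, b) with a ≥ 1 (shape–rate) is (a−1)/b = 22/7.6 ≈ 2.895.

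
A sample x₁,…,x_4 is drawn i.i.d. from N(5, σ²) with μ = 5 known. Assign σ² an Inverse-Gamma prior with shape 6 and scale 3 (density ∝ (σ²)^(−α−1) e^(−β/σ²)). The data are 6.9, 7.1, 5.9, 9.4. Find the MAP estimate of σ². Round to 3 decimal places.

Sum of squared deviations about the known mean: SS = (6.9−5)² + (7.1−5)² + (5.9−5)² + (9.4−5)² = 28.19.
The Normal likelihood contributes (σ²)^(−n/2) exp(−SS/(2σ²)), so the posterior is Inverse-Gamma(α + n/2, β + SS/2) = Inverse-Gamma(8, 17.095).
The mode of Inverse-Gamma(a, b) is b/(a+1) = 17.095/9 ≈ 1.899.

σ̂²_MAP = 1.899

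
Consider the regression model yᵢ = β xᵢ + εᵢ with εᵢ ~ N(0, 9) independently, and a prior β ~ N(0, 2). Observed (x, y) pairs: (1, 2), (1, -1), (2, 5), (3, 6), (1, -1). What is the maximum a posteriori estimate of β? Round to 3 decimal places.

log p(β | y) = −Σ(yᵢ − βxᵢ)²/(2·9) − β²/(2·2) + const.
Setting the derivative to zero: Σxᵢ(yᵢ − βxᵢ)/9 − β/2 = 0, so β = Σxᵢyᵢ / (Σxᵢ² + σ²/τ²).
Σxᵢyᵢ = 1·2 + 1·(-1) + 2·5 + 3·6 + 1·(-1) = 28; Σxᵢ² = 16; σ²/τ² = 4.5.
β̂_MAP = 28 / (16 + 4.5) = 28/20.5 ≈ 1.366.

β̂_MAP = 1.366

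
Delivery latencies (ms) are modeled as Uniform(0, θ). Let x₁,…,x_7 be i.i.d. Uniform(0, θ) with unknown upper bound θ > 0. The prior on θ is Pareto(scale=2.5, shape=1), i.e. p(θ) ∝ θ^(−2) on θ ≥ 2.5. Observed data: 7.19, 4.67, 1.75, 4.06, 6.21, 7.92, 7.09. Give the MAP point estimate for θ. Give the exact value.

The Uniform(0, θ) likelihood is θ^(−n) for θ ≥ max(xᵢ), zero otherwise. Here max(xᵢ) = 7.92.
Posterior ∝ θ^(−2) · θ^(−7) = θ^(−9) on θ ≥ max(2.5, 7.92) = 7.92.
This density is strictly decreasing in θ, so the posterior mode lies at the lower boundary of the support.

θ̂_MAP = 7.92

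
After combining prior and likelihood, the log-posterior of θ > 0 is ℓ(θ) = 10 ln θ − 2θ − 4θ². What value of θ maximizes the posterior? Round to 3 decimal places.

θ̂_MAP = 1.000

ℓ'(θ) = 10/θ − 2 − 8θ. Setting this to zero and multiplying by θ: 8θ² + 2θ − 10 = 0.
θ = (−2 + √(2² + 4·8·10)) / (2·8) = (−2 + √324) / 16 = (−2 + 18)/16 = 1.
ℓ''(θ) = −10/θ² − 8 < 0, confirming a maximum.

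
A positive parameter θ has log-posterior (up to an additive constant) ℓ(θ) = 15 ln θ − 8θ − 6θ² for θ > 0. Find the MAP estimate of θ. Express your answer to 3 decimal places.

ℓ'(θ) = 15/θ − 8 − 12θ. Setting this to zero and multiplying by θ: 12θ² + 8θ − 15 = 0.
θ = (−8 + √(8² + 4·12·15)) / (2·12) = (−8 + √784) / 24 = (−8 + 28)/24 = 5/6.
ℓ''(θ) = −15/θ² − 12 < 0, confirming a maximum.

θ̂_MAP = 0.833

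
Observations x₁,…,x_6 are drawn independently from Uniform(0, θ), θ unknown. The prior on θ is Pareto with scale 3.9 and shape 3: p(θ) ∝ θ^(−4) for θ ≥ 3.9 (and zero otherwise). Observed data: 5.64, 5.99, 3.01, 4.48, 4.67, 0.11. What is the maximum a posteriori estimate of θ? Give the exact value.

The Uniform(0, θ) likelihood is θ^(−n) for θ ≥ max(xᵢ), zero otherwise. Here max(xᵢ) = 5.99.
Posterior ∝ θ^(−4) · θ^(−6) = θ^(−10) on θ ≥ max(3.9, 5.99) = 5.99.
This density is strictly decreasing in θ, so the posterior mode lies at the lower boundary of the support.

θ̂_MAP = 5.99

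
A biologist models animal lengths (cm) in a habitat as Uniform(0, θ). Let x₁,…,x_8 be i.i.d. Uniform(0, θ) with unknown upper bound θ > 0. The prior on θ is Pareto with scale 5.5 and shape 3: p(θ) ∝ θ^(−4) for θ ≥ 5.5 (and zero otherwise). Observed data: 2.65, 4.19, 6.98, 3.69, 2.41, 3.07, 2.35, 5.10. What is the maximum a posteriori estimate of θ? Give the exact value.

The Uniform(0, θ) likelihood is θ^(−n) for θ ≥ max(xᵢ), zero otherwise. Here max(xᵢ) = 6.98.
Posterior ∝ θ^(−4) · θ^(−8) = θ^(−12) on θ ≥ max(5.5, 6.98) = 6.98.
This density is strictly decreasing in θ, so the posterior mode lies at the lower boundary of the support.

θ̂_MAP = 6.98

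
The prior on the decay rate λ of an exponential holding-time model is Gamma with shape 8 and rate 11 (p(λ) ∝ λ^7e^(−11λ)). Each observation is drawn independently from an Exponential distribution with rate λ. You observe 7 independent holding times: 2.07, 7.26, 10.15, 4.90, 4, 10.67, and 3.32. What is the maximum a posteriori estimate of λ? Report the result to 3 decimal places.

λ̂_MAP = 0.262

The Exponential(rate=λ) likelihood is ∝ λ^n e^(−λΣtᵢ). Here n = 7 and Σtᵢ = 2.07 + 7.26 + 10.15 + 4.90 + 4 + 10.67 + 3.32 = 42.37.
Posterior ∝ λ^7e^(−11λ) · λ^7e^(−42.37λ) = λ^14e^(−53.37λ), i.e. Gamma(15, 53.37).
Mode = (a−1)/b = 14/53.37 ≈ 0.262.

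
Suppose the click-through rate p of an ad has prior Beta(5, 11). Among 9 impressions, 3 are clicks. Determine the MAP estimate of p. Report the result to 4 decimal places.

p̂_MAP = 0.3043

Prior: Beta(5, 11).
Data: 3 successes in 9 trials. The binomial likelihood contributes p^3(1−p)^6, so the posterior is Beta(5+3, 11+6) = Beta(8, 17).
For Beta(a, b) with a, b > 1 the mode is (a−1)/(a+b−2) = 7/23 ≈ 0.3043.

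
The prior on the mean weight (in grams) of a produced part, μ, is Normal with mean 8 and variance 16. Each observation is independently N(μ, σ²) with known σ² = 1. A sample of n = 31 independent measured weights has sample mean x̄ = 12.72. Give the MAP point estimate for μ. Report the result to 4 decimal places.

n = 31, x̄ = 12.72.
For a Normal prior and Normal likelihood with known variance, the posterior is Normal; its mode equals its mean, the precision-weighted average.
Prior precision 1/σ₀² = 1/16 = 0.0625; data precision n/σ² = 31/1 = 31.
μ̂ = (0.0625·8 + 31·12.72) / (0.0625 + 31) = 394.82/31.0625 = 157928/12425 ≈ 12.7105.

μ̂_MAP = 12.7105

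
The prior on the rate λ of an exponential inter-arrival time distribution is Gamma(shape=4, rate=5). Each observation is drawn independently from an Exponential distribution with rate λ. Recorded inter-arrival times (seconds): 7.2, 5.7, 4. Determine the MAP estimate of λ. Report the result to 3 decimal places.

The Exponential(rate=λ) likelihood is ∝ λ^n e^(−λΣtᵢ). Here n = 3 and Σtᵢ = 7.2 + 5.7 + 4 = 16.9.
Posterior ∝ λ^3e^(−5λ) · λ^3e^(−16.9λ) = λ^6e^(−21.9λ), i.e. Gamma(7, 21.9).
Mode = (a−1)/b = 6/21.9 ≈ 0.274.

λ̂_MAP = 0.274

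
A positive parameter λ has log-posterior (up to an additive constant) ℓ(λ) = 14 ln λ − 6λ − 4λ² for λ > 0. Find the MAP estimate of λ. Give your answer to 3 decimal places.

λ̂_MAP = 1.000

ℓ'(λ) = 14/λ − 6 − 8λ. Setting this to zero and multiplying by λ: 8λ² + 6λ − 14 = 0.
λ = (−6 + √(6² + 4·8·14)) / (2·8) = (−6 + √484) / 16 = (−6 + 22)/16 = 1.
ℓ''(λ) = −14/λ² − 8 < 0, confirming a maximum.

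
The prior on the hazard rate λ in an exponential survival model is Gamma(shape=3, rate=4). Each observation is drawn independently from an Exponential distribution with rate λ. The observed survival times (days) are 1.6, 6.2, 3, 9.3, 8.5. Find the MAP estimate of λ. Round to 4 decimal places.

λ̂_MAP = 0.2147

The Exponential(rate=λ) likelihood is ∝ λ^n e^(−λΣtᵢ). Here n = 5 and Σtᵢ = 1.6 + 6.2 + 3 + 9.3 + 8.5 = 28.6.
Posterior ∝ λ^2e^(−4λ) · λ^5e^(−28.6λ) = λ^7e^(−32.6λ), i.e. Gamma(8, 32.6).
Mode = (a−1)/b = 7/32.6 ≈ 0.2147.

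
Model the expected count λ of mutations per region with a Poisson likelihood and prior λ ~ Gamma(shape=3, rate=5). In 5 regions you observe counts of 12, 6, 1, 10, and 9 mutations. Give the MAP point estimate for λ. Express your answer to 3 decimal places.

λ̂_MAP = 4.000

Σxᵢ = 12+6+1+10+9 = 38, with n = 5.
Posterior ∝ λ^2e^(−5λ) · λ^38e^(−5λ) = λ^40e^(−10λ), i.e. Gamma(shape=41, rate=10).
The mode of a Gamma(a, b) with a ≥ 1 (shape–rate) is (a−1)/b = 40/10 ≈ 4.000.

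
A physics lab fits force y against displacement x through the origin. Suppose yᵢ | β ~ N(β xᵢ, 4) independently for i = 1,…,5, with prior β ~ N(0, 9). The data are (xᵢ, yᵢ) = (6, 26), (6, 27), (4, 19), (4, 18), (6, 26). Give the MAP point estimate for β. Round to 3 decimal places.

log p(β | y) = −Σ(yᵢ − βxᵢ)²/(2·4) − β²/(2·9) + const.
Setting the derivative to zero: Σxᵢ(yᵢ − βxᵢ)/4 − β/9 = 0, so β = Σxᵢyᵢ / (Σxᵢ² + σ²/τ²).
Σxᵢyᵢ = 6·26 + 6·27 + 4·19 + 4·18 + 6·26 = 622; Σxᵢ² = 140; σ²/τ² = 4/9.
β̂_MAP = 622 / (140 + 4/9) = 622/(1264/9) = 2799/632 ≈ 4.429.

β̂_MAP = 4.429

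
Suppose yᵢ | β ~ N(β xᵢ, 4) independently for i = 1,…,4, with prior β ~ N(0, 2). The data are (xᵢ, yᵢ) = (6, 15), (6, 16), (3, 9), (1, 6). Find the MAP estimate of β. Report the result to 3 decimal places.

log p(β | y) = −Σ(yᵢ − βxᵢ)²/(2·4) − β²/(2·2) + const.
Setting the derivative to zero: Σxᵢ(yᵢ − βxᵢ)/4 − β/2 = 0, so β = Σxᵢyᵢ / (Σxᵢ² + σ²/τ²).
Σxᵢyᵢ = 6·15 + 6·16 + 3·9 + 1·6 = 219; Σxᵢ² = 82; σ²/τ² = 2.
β̂_MAP = 219 / (82 + 2) = 219/84 ≈ 2.607.

β̂_MAP = 2.607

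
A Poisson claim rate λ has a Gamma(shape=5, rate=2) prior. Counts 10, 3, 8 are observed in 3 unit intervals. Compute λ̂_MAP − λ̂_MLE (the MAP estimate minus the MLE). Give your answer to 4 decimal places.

Σxᵢ = 21. Posterior is Gamma(26, 5); MAP = (26−1)/5 = 25/5 ≈ 5.00000.
MLE = x̄ = 21/3 ≈ 7.00000.
Difference = 25/5 − 21/3 = -2 ≈ -2.0000.

MAP − MLE = -2.0000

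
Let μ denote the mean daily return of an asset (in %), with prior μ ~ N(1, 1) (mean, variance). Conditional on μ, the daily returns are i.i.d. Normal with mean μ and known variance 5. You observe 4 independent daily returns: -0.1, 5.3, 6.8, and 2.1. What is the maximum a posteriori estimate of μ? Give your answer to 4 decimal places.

n = 4; x̄ = ((-0.1) + 5.3 + 6.8 + 2.1)/4 = 14.1/4 = 3.525.
For a Normal prior and Normal likelihood with known variance, the posterior is Normal; its mode equals its mean, the precision-weighted average.
Prior precision 1/σ₀² = 1/1 = 1; data precision n/σ² = 4/5 = 0.8.
μ̂ = (1·1 + 0.8·3.525) / (1 + 0.8) = 3.82/1.8 = 191/90 ≈ 2.1222.

μ̂_MAP = 2.1222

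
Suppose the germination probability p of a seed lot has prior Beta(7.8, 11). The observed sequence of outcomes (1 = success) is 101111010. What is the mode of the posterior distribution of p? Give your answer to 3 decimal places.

Prior: Beta(7.8, 11).
Data: 6 successes in 9 trials (from the sequence). The binomial likelihood contributes p^6(1−p)^3, so the posterior is Beta(7.8+6, 11+3) = Beta(13.8, 14).
For Beta(a, b) with a, b > 1 the mode is (a−1)/(a+b−2) = 12.8/25.8 ≈ 0.496.

p̂_MAP = 0.496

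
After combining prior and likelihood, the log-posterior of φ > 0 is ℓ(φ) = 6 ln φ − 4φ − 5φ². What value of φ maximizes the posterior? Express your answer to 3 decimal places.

ℓ'(φ) = 6/φ − 4 − 10φ. Setting this to zero and multiplying by φ: 10φ² + 4φ − 6 = 0.
φ = (−4 + √(4² + 4·10·6)) / (2·10) = (−4 + √256) / 20 = (−4 + 16)/20 = 3/5.
ℓ''(φ) = −6/φ² − 10 < 0, confirming a maximum.

φ̂_MAP = 0.600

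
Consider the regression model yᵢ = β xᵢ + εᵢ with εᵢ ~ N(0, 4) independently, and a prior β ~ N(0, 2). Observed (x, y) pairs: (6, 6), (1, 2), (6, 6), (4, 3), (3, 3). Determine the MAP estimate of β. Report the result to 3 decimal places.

β̂_MAP = 0.950

log p(β | y) = −Σ(yᵢ − βxᵢ)²/(2·4) − β²/(2·2) + const.
Setting the derivative to zero: Σxᵢ(yᵢ − βxᵢ)/4 − β/2 = 0, so β = Σxᵢyᵢ / (Σxᵢ² + σ²/τ²).
Σxᵢyᵢ = 6·6 + 1·2 + 6·6 + 4·3 + 3·3 = 95; Σxᵢ² = 98; σ²/τ² = 2.
β̂_MAP = 95 / (98 + 2) = 95/100 ≈ 0.950.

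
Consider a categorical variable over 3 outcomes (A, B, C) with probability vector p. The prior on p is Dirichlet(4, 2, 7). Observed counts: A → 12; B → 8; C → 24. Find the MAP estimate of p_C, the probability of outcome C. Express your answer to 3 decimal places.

The posterior is Dirichlet(αᵢ + nᵢ) = Dirichlet(16, 10, 31).
For a Dirichlet(a₁,…,a_K) with all aᵢ > 1, the mode has j-th component (aⱼ − 1)/(Σaᵢ − K).
Here Σaᵢ = 57 and K = 3, so p_C = (31 − 1)/(57 − 3) = 30/54 ≈ 0.556.

MAP estimate of p_C = 0.556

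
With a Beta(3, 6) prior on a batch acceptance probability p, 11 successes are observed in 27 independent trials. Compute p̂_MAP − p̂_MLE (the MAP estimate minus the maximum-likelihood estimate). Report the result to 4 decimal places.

Posterior is Beta(14, 22); MAP = (14−1)/(36−2) = 13/34 ≈ 0.38235.
MLE ignores the prior: p̂_MLE = k/n = 11/27 ≈ 0.40741.
Difference = 13/34 − 11/27 = -23/918 ≈ -0.0251.

MAP − MLE = -0.0251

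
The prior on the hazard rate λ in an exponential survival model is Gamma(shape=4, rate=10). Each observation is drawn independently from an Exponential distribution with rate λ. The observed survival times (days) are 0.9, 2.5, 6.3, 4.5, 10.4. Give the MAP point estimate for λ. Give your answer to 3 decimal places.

The Exponential(rate=λ) likelihood is ∝ λ^n e^(−λΣtᵢ). Here n = 5 and Σtᵢ = 0.9 + 2.5 + 6.3 + 4.5 + 10.4 = 24.6.
Posterior ∝ λ^3e^(−10λ) · λ^5e^(−24.6λ) = λ^8e^(−34.6λ), i.e. Gamma(9, 34.6).
Mode = (a−1)/b = 8/34.6 ≈ 0.231.

λ̂_MAP = 0.231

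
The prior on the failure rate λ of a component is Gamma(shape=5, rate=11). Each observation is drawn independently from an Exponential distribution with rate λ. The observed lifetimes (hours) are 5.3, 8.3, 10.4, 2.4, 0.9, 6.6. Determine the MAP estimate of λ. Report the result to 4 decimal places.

λ̂_MAP = 0.2227

The Exponential(rate=λ) likelihood is ∝ λ^n e^(−λΣtᵢ). Here n = 6 and Σtᵢ = 5.3 + 8.3 + 10.4 + 2.4 + 0.9 + 6.6 = 33.9.
Posterior ∝ λ^4e^(−11λ) · λ^6e^(−33.9λ) = λ^10e^(−44.9λ), i.e. Gamma(11, 44.9).
Mode = (a−1)/b = 10/44.9 ≈ 0.2227.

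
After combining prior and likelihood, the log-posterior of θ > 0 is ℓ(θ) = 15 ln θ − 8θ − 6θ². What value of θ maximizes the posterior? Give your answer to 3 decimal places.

ℓ'(θ) = 15/θ − 8 − 12θ. Setting this to zero and multiplying by θ: 12θ² + 8θ − 15 = 0.
θ = (−8 + √(8² + 4·12·15)) / (2·12) = (−8 + √784) / 24 = (−8 + 28)/24 = 5/6.
ℓ''(θ) = −15/θ² − 12 < 0, confirming a maximum.

θ̂_MAP = 0.833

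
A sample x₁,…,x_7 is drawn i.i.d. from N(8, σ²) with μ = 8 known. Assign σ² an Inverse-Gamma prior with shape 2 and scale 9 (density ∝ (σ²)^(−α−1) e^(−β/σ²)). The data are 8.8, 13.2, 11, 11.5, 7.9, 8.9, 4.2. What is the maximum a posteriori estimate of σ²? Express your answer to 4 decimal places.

σ̂²_MAP = 6.3223

Sum of squared deviations about the known mean: SS = (8.8−8)² + (13.2−8)² + (11−8)² + (11.5−8)² + (7.9−8)² + (8.9−8)² + (4.2−8)² = 64.19.
The Normal likelihood contributes (σ²)^(−n/2) exp(−SS/(2σ²)), so the posterior is Inverse-Gamma(α + n/2, β + SS/2) = Inverse-Gamma(5.5, 41.095).
The mode of Inverse-Gamma(a, b) is b/(a+1) = 41.095/6.5 ≈ 6.3223.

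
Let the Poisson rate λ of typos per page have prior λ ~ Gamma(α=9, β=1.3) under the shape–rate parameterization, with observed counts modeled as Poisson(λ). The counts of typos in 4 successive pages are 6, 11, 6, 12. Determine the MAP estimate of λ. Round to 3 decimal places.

λ̂_MAP = 8.113

Σxᵢ = 6+11+6+12 = 35, with n = 4.
Posterior ∝ λ^8e^(−1.3λ) · λ^35e^(−4λ) = λ^43e^(−5.3λ), i.e. Gamma(shape=44, rate=5.3).
The mode of a Gamma(a, b) with a ≥ 1 (shape–rate) is (a−1)/b = 43/5.3 ≈ 8.113.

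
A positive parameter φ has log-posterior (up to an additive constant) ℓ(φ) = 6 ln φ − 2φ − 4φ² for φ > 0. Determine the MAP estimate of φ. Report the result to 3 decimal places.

ℓ'(φ) = 6/φ − 2 − 8φ. Setting this to zero and multiplying by φ: 8φ² + 2φ − 6 = 0.
φ = (−2 + √(2² + 4·8·6)) / (2·8) = (−2 + √196) / 16 = (−2 + 14)/16 = 3/4.
ℓ''(φ) = −6/φ² − 8 < 0, confirming a maximum.

φ̂_MAP = 0.750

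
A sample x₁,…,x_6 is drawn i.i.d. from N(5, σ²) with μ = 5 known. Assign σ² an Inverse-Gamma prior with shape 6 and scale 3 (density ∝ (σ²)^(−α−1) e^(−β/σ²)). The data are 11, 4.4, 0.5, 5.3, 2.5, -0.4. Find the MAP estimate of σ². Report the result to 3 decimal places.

Sum of squared deviations about the known mean: SS = (11−5)² + (4.4−5)² + (0.5−5)² + (5.3−5)² + (2.5−5)² + (-0.4−5)² = 92.11.
The Normal likelihood contributes (σ²)^(−n/2) exp(−SS/(2σ²)), so the posterior is Inverse-Gamma(α + n/2, β + SS/2) = Inverse-Gamma(9, 49.055).
The mode of Inverse-Gamma(a, b) is b/(a+1) = 49.055/10 ≈ 4.906.

σ̂²_MAP = 4.906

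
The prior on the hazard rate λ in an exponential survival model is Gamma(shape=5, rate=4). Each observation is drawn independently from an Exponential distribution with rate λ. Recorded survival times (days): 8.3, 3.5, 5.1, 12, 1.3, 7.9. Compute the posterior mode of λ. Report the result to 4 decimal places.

λ̂_MAP = 0.2375

The Exponential(rate=λ) likelihood is ∝ λ^n e^(−λΣtᵢ). Here n = 6 and Σtᵢ = 8.3 + 3.5 + 5.1 + 12 + 1.3 + 7.9 = 38.1.
Posterior ∝ λ^4e^(−4λ) · λ^6e^(−38.1λ) = λ^10e^(−42.1λ), i.e. Gamma(11, 42.1).
Mode = (a−1)/b = 10/42.1 ≈ 0.2375.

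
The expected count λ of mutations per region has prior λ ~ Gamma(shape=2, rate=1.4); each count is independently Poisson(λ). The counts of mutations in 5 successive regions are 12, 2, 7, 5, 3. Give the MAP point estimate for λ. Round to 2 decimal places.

λ̂_MAP = 4.69

Σxᵢ = 12+2+7+5+3 = 29, with n = 5.
Posterior ∝ λe^(−1.4λ) · λ^29e^(−5λ) = λ^30e^(−6.4λ), i.e. Gamma(shape=31, rate=6.4).
The mode of a Gamma(a, b) with a ≥ 1 (shape–rate) is (a−1)/b = 30/6.4 ≈ 4.69.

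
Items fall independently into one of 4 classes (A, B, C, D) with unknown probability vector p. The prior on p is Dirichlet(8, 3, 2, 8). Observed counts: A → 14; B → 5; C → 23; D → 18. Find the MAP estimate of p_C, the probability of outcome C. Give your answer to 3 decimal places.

MAP estimate of p_C = 0.312

The posterior is Dirichlet(αᵢ + nᵢ) = Dirichlet(22, 8, 25, 26).
For a Dirichlet(a₁,…,a_K) with all aᵢ > 1, the mode has j-th component (aⱼ − 1)/(Σaᵢ − K).
Here Σaᵢ = 81 and K = 4, so p_C = (25 − 1)/(81 − 4) = 24/77 ≈ 0.312.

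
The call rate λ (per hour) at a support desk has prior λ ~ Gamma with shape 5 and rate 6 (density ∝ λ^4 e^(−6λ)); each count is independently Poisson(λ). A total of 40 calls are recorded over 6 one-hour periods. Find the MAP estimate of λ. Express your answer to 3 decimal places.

λ̂_MAP = 3.667

Σxᵢ = 40, n = 6.
Posterior ∝ λ^4e^(−6λ) · λ^40e^(−6λ) = λ^44e^(−12λ), i.e. Gamma(shape=45, rate=12).
The mode of a Gamma(a, b) with a ≥ 1 (shape–rate) is (a−1)/b = 44/12 ≈ 3.667.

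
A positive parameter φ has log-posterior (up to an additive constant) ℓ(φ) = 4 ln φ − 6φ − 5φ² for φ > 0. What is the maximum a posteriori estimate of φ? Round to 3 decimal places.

φ̂_MAP = 0.400

ℓ'(φ) = 4/φ − 6 − 10φ. Setting this to zero and multiplying by φ: 10φ² + 6φ − 4 = 0.
φ = (−6 + √(6² + 4·10·4)) / (2·10) = (−6 + √196) / 20 = (−6 + 14)/20 = 2/5.
ℓ''(φ) = −4/φ² − 10 < 0, confirming a maximum.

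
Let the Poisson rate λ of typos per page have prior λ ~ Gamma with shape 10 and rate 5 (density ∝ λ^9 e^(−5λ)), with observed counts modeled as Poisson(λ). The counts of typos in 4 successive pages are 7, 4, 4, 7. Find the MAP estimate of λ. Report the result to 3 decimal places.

Σxᵢ = 7+4+4+7 = 22, with n = 4.
Posterior ∝ λ^9e^(−5λ) · λ^22e^(−4λ) = λ^31e^(−9λ), i.e. Gamma(shape=32, rate=9).
The mode of a Gamma(a, b) with a ≥ 1 (shape–rate) is (a−1)/b = 31/9 ≈ 3.444.

λ̂_MAP = 3.444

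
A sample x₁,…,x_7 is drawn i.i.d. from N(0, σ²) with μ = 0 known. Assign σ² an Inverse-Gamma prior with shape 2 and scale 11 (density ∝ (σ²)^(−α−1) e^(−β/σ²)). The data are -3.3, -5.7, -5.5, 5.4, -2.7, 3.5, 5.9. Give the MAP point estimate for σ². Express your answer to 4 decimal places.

σ̂²_MAP = 13.7800

Sum of squared deviations about the known mean: SS = (-3.3−0)² + (-5.7−0)² + (-5.5−0)² + (5.4−0)² + (-2.7−0)² + (3.5−0)² + (5.9−0)² = 157.14.
The Normal likelihood contributes (σ²)^(−n/2) exp(−SS/(2σ²)), so the posterior is Inverse-Gamma(α + n/2, β + SS/2) = Inverse-Gamma(5.5, 89.57).
The mode of Inverse-Gamma(a, b) is b/(a+1) = 89.57/6.5 ≈ 13.7800.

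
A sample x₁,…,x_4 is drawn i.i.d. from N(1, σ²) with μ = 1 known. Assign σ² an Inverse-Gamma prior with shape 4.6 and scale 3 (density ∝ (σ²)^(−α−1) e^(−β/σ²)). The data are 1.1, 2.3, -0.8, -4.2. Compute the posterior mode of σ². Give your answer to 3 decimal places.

Sum of squared deviations about the known mean: SS = (1.1−1)² + (2.3−1)² + (-0.8−1)² + (-4.2−1)² = 31.98.
The Normal likelihood contributes (σ²)^(−n/2) exp(−SS/(2σ²)), so the posterior is Inverse-Gamma(α + n/2, β + SS/2) = Inverse-Gamma(6.6, 18.99).
The mode of Inverse-Gamma(a, b) is b/(a+1) = 18.99/7.6 ≈ 2.499.

σ̂²_MAP = 2.499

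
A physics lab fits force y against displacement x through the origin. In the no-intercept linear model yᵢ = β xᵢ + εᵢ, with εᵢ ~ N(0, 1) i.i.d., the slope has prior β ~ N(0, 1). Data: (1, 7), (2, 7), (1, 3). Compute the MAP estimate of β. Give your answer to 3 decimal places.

β̂_MAP = 3.429

log p(β | y) = −Σ(yᵢ − βxᵢ)²/(2·1) − β²/(2·1) + const.
Setting the derivative to zero: Σxᵢ(yᵢ − βxᵢ)/1 − β/1 = 0, so β = Σxᵢyᵢ / (Σxᵢ² + σ²/τ²).
Σxᵢyᵢ = 1·7 + 2·7 + 1·3 = 24; Σxᵢ² = 6; σ²/τ² = 1.
β̂_MAP = 24 / (6 + 1) = 24/7 ≈ 3.429.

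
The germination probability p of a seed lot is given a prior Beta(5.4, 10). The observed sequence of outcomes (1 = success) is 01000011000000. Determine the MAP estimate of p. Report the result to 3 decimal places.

p̂_MAP = 0.270

Prior: Beta(5.4, 10).
Data: 3 successes in 14 trials (from the sequence). The binomial likelihood contributes p^3(1−p)^11, so the posterior is Beta(5.4+3, 10+11) = Beta(8.4, 21).
For Beta(a, b) with a, b > 1 the mode is (a−1)/(a+b−2) = 7.4/27.4 ≈ 0.270.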